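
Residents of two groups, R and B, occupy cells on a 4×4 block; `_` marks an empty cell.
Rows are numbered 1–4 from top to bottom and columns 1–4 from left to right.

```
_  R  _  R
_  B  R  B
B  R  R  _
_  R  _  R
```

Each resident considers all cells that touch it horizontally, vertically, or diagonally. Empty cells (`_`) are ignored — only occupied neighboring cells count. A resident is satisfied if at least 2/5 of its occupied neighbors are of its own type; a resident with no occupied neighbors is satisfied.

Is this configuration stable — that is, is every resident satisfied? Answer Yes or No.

(1,2)R 1/2 ✓
(1,4)R 1/2 ✓
(2,2)B 1/5 ✗
(2,3)R 4/6 ✓
(2,4)B 0/3 ✗
(3,1)B 1/3 ✗
(3,2)R 3/5 ✓
(3,3)R 4/6 ✓
(4,2)R 2/3 ✓
(4,4)R 1/1 ✓
For instance (2,2) has only 1/5 same-type neighbors, below 2/5.

No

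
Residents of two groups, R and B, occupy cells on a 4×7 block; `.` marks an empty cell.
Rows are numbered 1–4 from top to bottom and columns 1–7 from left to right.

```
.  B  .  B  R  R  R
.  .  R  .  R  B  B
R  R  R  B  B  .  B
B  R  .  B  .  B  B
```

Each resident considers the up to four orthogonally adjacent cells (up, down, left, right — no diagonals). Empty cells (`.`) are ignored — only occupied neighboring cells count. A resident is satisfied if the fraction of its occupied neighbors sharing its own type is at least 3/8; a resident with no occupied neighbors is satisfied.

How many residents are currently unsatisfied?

4

(1,2)B 0/0 ✓
(1,4)B 0/1 ✗
(1,5)R 2/3 ✓
(1,6)R 2/3 ✓
(1,7)R 1/2 ✓
(2,3)R 1/1 ✓
(2,5)R 1/3 ✗
(2,6)B 1/3 ✗
(2,7)B 2/3 ✓
(3,1)R 1/2 ✓
(3,2)R 3/3 ✓
(3,3)R 2/3 ✓
(3,4)B 2/3 ✓
(3,5)B 1/2 ✓
(3,7)B 2/2 ✓
(4,1)B 0/2 ✗
(4,2)R 1/2 ✓
(4,4)B 1/1 ✓
(4,6)B 1/1 ✓
(4,7)B 2/2 ✓
Unsatisfied: (1,4), (2,5), (2,6), (4,1) — 4 in total.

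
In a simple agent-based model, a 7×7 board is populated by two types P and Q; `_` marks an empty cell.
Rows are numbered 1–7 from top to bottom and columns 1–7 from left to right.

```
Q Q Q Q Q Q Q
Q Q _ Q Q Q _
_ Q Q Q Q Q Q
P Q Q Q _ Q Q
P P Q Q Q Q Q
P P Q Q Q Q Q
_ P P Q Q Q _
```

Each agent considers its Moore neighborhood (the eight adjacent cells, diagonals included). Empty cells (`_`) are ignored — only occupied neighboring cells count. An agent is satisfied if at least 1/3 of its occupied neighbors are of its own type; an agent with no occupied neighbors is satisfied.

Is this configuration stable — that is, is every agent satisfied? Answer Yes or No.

Yes

(1,1)Q 3/3 ✓
(1,2)Q 4/4 ✓
(1,3)Q 4/4 ✓
(1,4)Q 4/4 ✓
(1,5)Q 5/5 ✓
(1,6)Q 4/4 ✓
(1,7)Q 2/2 ✓
(2,1)Q 4/4 ✓
(2,2)Q 6/6 ✓
(2,4)Q 7/7 ✓
(2,5)Q 8/8 ✓
(2,6)Q 7/7 ✓
(3,2)Q 5/6 ✓
(3,3)Q 7/7 ✓
(3,4)Q 6/6 ✓
(3,5)Q 7/7 ✓
(3,6)Q 6/6 ✓
(3,7)Q 4/4 ✓
(4,1)P 2/4 ✓
(4,2)Q 4/7 ✓
(4,3)Q 7/8 ✓
(4,4)Q 7/7 ✓
(4,6)Q 7/7 ✓
(4,7)Q 5/5 ✓
(5,1)P 4/5 ✓
(5,2)P 4/8 ✓
(5,3)Q 6/8 ✓
(5,4)Q 7/7 ✓
(5,5)Q 7/7 ✓
(5,6)Q 7/7 ✓
(5,7)Q 5/5 ✓
(6,1)P 4/4 ✓
(6,2)P 5/7 ✓
(6,3)Q 4/8 ✓
(6,4)Q 7/8 ✓
(6,5)Q 8/8 ✓
(6,6)Q 7/7 ✓
(6,7)Q 4/4 ✓
(7,2)P 3/4 ✓
(7,3)P 2/5 ✓
(7,4)Q 4/5 ✓
(7,5)Q 5/5 ✓
(7,6)Q 4/4 ✓
All meet the threshold, so the configuration is stable.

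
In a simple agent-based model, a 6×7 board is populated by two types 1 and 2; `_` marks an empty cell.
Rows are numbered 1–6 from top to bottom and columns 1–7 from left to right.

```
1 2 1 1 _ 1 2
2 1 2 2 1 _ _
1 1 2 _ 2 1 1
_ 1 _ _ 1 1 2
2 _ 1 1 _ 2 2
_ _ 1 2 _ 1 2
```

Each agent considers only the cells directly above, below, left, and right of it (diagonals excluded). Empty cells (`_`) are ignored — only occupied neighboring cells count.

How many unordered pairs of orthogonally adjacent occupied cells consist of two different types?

Scan each occupied cell's neighbors to the right and below so each pair is counted once.
Row 1: 1(1,1)–2(1,2)≠ 1(1,1)–2(2,1)≠ 2(1,2)–1(1,3)≠ 2(1,2)–1(2,2)≠ 1(1,3)–1(1,4)= 1(1,3)–2(2,3)≠ 1(1,4)–2(2,4)≠ 1(1,6)–2(1,7)≠  → 7/8 unlike.
Row 2: 2(2,1)–1(2,2)≠ 2(2,1)–1(3,1)≠ 1(2,2)–2(2,3)≠ 1(2,2)–1(3,2)= 2(2,3)–2(2,4)= 2(2,3)–2(3,3)= 2(2,4)–1(2,5)≠ 1(2,5)–2(3,5)≠  → 5/8 unlike.
Row 3: 1(3,1)–1(3,2)= 1(3,2)–2(3,3)≠ 1(3,2)–1(4,2)= 2(3,5)–1(3,6)≠ 2(3,5)–1(4,5)≠ 1(3,6)–1(3,7)= 1(3,6)–1(4,6)= 1(3,7)–2(4,7)≠  → 4/8 unlike.
Row 4: 1(4,5)–1(4,6)= 1(4,6)–2(4,7)≠ 1(4,6)–2(5,6)≠ 2(4,7)–2(5,7)=  → 2/4 unlike.
Row 5: 1(5,3)–1(5,4)= 1(5,3)–1(6,3)= 1(5,4)–2(6,4)≠ 2(5,6)–2(5,7)= 2(5,6)–1(6,6)≠ 2(5,7)–2(6,7)=  → 2/6 unlike.
Row 6: 1(6,3)–2(6,4)≠ 1(6,6)–2(6,7)≠  → 2/2 unlike.
Total adjacent occupied pairs: 36; unlike-type pairs: 22.

22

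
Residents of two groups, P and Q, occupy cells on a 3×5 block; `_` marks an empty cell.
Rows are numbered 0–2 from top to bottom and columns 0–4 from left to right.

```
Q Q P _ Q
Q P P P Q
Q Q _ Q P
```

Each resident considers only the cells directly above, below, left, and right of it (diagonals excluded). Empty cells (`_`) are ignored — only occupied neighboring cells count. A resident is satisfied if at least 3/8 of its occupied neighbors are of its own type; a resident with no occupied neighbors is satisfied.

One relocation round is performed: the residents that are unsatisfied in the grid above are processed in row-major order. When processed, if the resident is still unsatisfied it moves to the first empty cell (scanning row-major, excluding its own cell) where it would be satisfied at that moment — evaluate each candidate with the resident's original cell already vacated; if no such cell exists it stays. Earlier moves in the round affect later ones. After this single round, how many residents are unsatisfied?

0

Initially unsatisfied (in order): (0,1), (1,1), (1,3), (1,4), (2,3), (2,4).
  (0,1) → (2,2).
  (1,1) → (0,1).
  (1,3) → (0,3).
  (1,4): now satisfied by earlier moves; stays.
  (2,3): now satisfied by earlier moves; stays.
  (2,4) → (1,1).
Resulting grid:
Q P P P Q
Q P P _ Q
Q Q Q Q _
All satisfied now.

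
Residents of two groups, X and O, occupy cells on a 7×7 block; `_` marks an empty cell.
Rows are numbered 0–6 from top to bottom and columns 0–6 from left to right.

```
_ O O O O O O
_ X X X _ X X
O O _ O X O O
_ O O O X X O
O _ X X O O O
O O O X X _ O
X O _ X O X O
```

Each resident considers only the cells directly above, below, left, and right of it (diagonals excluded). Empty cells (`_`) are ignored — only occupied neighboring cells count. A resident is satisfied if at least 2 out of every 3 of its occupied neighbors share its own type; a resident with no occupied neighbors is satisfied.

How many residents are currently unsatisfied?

23

(0,1)O 1/2 unhappy
(0,2)O 2/3 ok
(0,3)O 2/3 ok
(0,4)O 2/2 ok
(0,5)O 2/3 ok
(0,6)O 1/2 unhappy
(1,1)X 1/3 unhappy
(1,2)X 2/3 ok
(1,3)X 1/3 unhappy
(1,5)X 1/3 unhappy
(1,6)X 1/3 unhappy
(2,0)O 1/1 ok
(2,1)O 2/3 ok
(2,3)O 1/3 unhappy
(2,4)X 1/3 unhappy
(2,5)O 1/4 unhappy
(2,6)O 2/3 ok
(3,1)O 2/2 ok
(3,2)O 2/3 ok
(3,3)O 2/4 unhappy
(3,4)X 2/4 unhappy
(3,5)X 1/4 unhappy
(3,6)O 2/3 ok
(4,0)O 1/1 ok
(4,2)X 1/3 unhappy
(4,3)X 2/4 unhappy
(4,4)O 1/4 unhappy
(4,5)O 2/3 ok
(4,6)O 3/3 ok
(5,0)O 2/3 ok
(5,1)O 3/3 ok
(5,2)O 1/3 unhappy
(5,3)X 3/4 ok
(5,4)X 1/3 unhappy
(5,6)O 2/2 ok
(6,0)X 0/2 unhappy
(6,1)O 1/2 unhappy
(6,3)X 1/2 unhappy
(6,4)O 0/3 unhappy
(6,5)X 0/2 unhappy
(6,6)O 1/2 unhappy
Unsatisfied: (0,1), (0,6), (1,1), (1,3), (1,5), (1,6), (2,3), (2,4), (2,5), (3,3), (3,4), (3,5), (4,2), (4,3), (4,4), (5,2), (5,4), (6,0), (6,1), (6,3), (6,4), (6,5), (6,6) — 23 in total.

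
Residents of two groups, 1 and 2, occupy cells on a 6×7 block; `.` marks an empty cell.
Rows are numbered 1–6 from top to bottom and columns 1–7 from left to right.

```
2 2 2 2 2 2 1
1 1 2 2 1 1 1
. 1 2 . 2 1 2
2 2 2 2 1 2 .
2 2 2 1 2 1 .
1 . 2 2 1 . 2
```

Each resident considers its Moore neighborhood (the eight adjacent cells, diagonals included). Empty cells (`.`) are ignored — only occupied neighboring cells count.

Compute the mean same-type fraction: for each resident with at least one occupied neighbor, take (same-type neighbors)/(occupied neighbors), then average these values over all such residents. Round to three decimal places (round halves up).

(1,1)2 1/3
(1,2)2 3/5
(1,3)2 4/5
(1,4)2 4/5
(1,5)2 3/5
(1,6)2 1/5
(1,7)1 2/3
(2,1)1 2/4
(2,2)1 2/7
(2,3)2 5/7
(2,4)2 6/7
(2,5)1 2/7
(2,6)1 4/8
(2,7)1 3/5
(3,2)1 2/7
(3,3)2 5/7
(3,5)2 3/7
(3,6)1 4/7
(3,7)2 1/4
(4,1)2 3/4
(4,2)2 6/7
(4,3)2 5/7
(4,4)2 5/7
(4,5)1 3/7
(4,6)2 3/6
(5,1)2 3/4
(5,2)2 6/7
(5,3)2 6/7
(5,4)1 2/8
(5,5)2 3/7
(5,6)1 2/5
(6,1)1 0/2
(6,3)2 3/4
(6,4)2 3/5
(6,5)1 2/4
(6,7)2 0/1
Sum over 36 residents: 1/3 + 3/5 + 4/5 + 4/5 + 3/5 + 1/5 + 2/3 + 2/4 + 2/7 + 5/7 + 6/7 + 2/7 + 4/8 + 3/5 + 2/7 + 5/7 + 3/7 + 4/7 + 1/4 + 3/4 + 6/7 + 5/7 + 5/7 + 3/7 + 3/6 + 3/4 + 6/7 + 6/7 + 2/8 + 3/7 + 2/5 + 0/2 + 3/4 + 3/5 + 2/4 + 0/1 = 387/20; mean = 387/20 ÷ 36 = 43/80 = 0.5375 → 0.538.

0.538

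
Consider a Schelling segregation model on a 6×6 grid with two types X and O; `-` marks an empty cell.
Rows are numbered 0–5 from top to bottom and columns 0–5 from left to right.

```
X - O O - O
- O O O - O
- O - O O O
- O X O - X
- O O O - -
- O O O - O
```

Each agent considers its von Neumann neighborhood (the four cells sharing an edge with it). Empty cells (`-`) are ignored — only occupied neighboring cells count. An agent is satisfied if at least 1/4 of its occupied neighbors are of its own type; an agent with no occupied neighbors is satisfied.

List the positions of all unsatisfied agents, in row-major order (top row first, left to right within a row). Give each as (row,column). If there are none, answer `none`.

(3,2), (3,5)

Row 0: (0,0)X 0/0 satisfied · (0,2)O 2/2 satisfied · (0,3)O 2/2 satisfied · (0,5)O 1/1 satisfied
Row 1: (1,1)O 2/2 satisfied · (1,2)O 3/3 satisfied · (1,3)O 3/3 satisfied · (1,5)O 2/2 satisfied
Row 2: (2,1)O 2/2 satisfied · (2,3)O 3/3 satisfied · (2,4)O 2/2 satisfied · (2,5)O 2/3 satisfied
Row 3: (3,1)O 2/3 satisfied · (3,2)X 0/3 not · (3,3)O 2/3 satisfied · (3,5)X 0/1 not
Row 4: (4,1)O 3/3 satisfied · (4,2)O 3/4 satisfied · (4,3)O 3/3 satisfied
Row 5: (5,1)O 2/2 satisfied · (5,2)O 3/3 satisfied · (5,3)O 2/2 satisfied · (5,5)O 0/0 satisfied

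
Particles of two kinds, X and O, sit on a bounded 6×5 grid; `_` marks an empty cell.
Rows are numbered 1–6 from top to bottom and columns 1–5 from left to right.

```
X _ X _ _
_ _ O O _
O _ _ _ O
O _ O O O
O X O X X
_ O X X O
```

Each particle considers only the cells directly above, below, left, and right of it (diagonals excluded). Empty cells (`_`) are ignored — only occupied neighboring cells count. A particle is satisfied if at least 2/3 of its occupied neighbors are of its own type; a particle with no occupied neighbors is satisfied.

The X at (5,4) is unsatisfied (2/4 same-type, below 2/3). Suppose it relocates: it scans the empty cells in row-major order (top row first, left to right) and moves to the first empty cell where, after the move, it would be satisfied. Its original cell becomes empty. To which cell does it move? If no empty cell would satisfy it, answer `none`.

(1,2)

Vacating (5,4). Empty cells in order:
  (1,2): 2/2 same-type → satisfied — stop here.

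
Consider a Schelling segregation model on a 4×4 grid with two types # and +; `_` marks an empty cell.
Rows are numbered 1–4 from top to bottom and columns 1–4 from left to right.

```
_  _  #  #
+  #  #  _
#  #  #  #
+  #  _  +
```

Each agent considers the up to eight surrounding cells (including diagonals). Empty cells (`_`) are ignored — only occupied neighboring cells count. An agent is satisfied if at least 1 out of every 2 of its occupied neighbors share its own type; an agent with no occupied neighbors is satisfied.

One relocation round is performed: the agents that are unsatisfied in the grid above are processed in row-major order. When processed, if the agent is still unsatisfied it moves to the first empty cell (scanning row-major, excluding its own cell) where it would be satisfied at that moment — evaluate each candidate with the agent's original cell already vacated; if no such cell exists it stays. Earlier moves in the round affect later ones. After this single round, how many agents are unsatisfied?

Initially unsatisfied (in order): (2,1), (4,1), (4,4).
  (2,1): no empty cell satisfies it; stays.
  (4,1) → (1,1).
  (4,4): no empty cell satisfies it; stays.
Resulting grid:
+ _ # #
+ # # _
# # # #
_ # _ +
Unsatisfied now: (2,1), (4,4).

2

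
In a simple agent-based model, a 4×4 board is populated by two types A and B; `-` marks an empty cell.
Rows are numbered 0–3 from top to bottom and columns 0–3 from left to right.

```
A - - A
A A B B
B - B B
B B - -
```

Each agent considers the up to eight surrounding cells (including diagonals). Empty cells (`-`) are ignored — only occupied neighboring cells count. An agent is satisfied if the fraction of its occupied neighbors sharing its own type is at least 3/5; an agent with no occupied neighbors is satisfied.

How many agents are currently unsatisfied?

3

(0,0)A 2/2 satisfied
(0,3)A 0/2 not
(1,0)A 2/3 satisfied
(1,1)A 2/5 not
(1,2)B 3/5 satisfied
(1,3)B 3/4 satisfied
(2,0)B 2/4 not
(2,2)B 4/5 satisfied
(2,3)B 3/3 satisfied
(3,0)B 2/2 satisfied
(3,1)B 3/3 satisfied
Unsatisfied: (0,3), (1,1), (2,0) — 3 in total.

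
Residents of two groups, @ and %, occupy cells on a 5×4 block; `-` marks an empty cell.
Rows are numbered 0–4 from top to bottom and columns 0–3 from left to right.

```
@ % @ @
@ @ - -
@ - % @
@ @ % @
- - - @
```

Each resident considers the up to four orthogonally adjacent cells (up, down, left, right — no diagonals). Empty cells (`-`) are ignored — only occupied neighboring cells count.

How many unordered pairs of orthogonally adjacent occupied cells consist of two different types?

6

Scan each occupied cell's neighbors to the right and below so each pair is counted once.
Row 0: @(0,0)–%(0,1)≠ @(0,0)–@(1,0)= %(0,1)–@(0,2)≠ %(0,1)–@(1,1)≠ @(0,2)–@(0,3)=  → 3/5 unlike.
Row 1: @(1,0)–@(1,1)= @(1,0)–@(2,0)=  → 0/2 unlike.
Row 2: @(2,0)–@(3,0)= %(2,2)–@(2,3)≠ %(2,2)–%(3,2)= @(2,3)–@(3,3)=  → 1/4 unlike.
Row 3: @(3,0)–@(3,1)= @(3,1)–%(3,2)≠ %(3,2)–@(3,3)≠ @(3,3)–@(4,3)=  → 2/4 unlike.
Total adjacent occupied pairs: 15; unlike-type pairs: 6.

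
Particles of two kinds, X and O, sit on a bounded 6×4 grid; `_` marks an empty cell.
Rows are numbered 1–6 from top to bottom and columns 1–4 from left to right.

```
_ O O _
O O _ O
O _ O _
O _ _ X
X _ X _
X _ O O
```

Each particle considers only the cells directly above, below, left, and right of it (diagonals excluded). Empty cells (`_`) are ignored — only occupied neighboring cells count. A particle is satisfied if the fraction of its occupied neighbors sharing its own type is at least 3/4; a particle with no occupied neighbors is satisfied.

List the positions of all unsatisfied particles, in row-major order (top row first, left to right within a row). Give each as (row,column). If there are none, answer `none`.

(4,1), (5,1), (5,3), (6,3)

Row 1: (1,2)O 2/2 satisfied · (1,3)O 1/1 satisfied
Row 2: (2,1)O 2/2 satisfied · (2,2)O 2/2 satisfied · (2,4)O 0/0 satisfied
Row 3: (3,1)O 2/2 satisfied · (3,3)O 0/0 satisfied
Row 4: (4,1)O 1/2 not · (4,4)X 0/0 satisfied
Row 5: (5,1)X 1/2 not · (5,3)X 0/1 not
Row 6: (6,1)X 1/1 satisfied · (6,3)O 1/2 not · (6,4)O 1/1 satisfied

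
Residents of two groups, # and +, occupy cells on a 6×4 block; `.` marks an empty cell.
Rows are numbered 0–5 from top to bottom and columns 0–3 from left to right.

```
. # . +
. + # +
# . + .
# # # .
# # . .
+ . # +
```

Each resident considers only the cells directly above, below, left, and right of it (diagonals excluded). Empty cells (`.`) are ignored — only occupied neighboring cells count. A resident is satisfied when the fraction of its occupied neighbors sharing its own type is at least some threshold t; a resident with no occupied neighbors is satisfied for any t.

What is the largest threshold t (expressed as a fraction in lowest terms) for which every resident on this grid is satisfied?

(0,1)# 0/1
(0,3)+ 1/1
(1,1)+ 0/2
(1,2)# 0/3
(1,3)+ 1/2
(2,0)# 1/1
(2,2)+ 0/2
(3,0)# 3/3
(3,1)# 3/3
(3,2)# 1/2
(4,0)# 2/3
(4,1)# 2/2
(5,0)+ 0/1
(5,2)# 0/1
(5,3)+ 0/1
The smallest same-type fraction is 0/1 at (0,1), which reduces to 0/1. Any threshold above that leaves this resident unsatisfied.

0/1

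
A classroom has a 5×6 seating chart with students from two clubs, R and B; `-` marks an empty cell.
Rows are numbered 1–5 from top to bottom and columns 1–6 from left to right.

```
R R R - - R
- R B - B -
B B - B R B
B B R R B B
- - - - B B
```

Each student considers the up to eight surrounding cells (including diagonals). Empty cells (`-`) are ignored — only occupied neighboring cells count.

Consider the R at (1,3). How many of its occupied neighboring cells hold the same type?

Occupied neighbors of (1,3): (1,2)=R, (2,2)=R, (2,3)=B.
Same type (R): 2 of 3.

2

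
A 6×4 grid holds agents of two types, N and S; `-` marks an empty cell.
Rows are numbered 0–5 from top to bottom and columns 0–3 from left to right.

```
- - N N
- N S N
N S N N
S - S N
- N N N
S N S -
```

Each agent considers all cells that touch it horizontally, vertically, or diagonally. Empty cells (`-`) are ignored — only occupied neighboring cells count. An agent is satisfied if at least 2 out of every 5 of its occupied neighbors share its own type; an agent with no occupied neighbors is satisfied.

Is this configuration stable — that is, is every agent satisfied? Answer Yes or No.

No

(0,2)N 3/4 ok
(0,3)N 2/3 ok
(1,1)N 3/5 ok
(1,2)S 1/7 unhappy
(1,3)N 4/5 ok
(2,0)N 1/3 unhappy
(2,1)S 3/6 ok
(2,2)N 4/7 ok
(2,3)N 3/5 ok
(3,0)S 1/3 unhappy
(3,2)S 1/7 unhappy
(3,3)N 4/5 ok
(4,1)N 2/6 unhappy
(4,2)N 4/6 ok
(4,3)N 2/4 ok
(5,0)S 0/2 unhappy
(5,1)N 2/4 ok
(5,2)S 0/4 unhappy
For instance (1,2) has only 1/7 same-type neighbors, below 2/5.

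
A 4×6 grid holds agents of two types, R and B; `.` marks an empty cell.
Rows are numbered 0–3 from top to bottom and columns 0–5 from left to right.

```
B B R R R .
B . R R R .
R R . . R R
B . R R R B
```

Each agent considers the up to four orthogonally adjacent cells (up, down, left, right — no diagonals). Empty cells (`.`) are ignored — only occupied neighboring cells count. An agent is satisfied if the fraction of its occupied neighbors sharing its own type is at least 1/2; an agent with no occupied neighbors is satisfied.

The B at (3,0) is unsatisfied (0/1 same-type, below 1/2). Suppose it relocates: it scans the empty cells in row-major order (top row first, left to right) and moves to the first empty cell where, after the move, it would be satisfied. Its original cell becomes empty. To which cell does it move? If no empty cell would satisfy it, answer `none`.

Vacating (3,0). Empty cells in order:
  (0,5): 0/1 same-type → still unsatisfied.
  (1,1): 2/4 same-type → satisfied — stop here.

(1,1)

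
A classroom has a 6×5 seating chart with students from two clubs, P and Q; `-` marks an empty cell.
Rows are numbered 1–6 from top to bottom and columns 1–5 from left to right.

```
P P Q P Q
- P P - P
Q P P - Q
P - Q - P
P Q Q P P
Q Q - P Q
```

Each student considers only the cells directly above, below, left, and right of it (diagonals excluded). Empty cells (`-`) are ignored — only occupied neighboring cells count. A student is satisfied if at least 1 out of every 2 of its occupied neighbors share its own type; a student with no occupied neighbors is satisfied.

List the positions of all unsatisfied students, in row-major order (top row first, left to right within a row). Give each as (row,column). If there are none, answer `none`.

(1,1)P 1/1 ok
(1,2)P 2/3 ok
(1,3)Q 0/3 unhappy
(1,4)P 0/2 unhappy
(1,5)Q 0/2 unhappy
(2,2)P 3/3 ok
(2,3)P 2/3 ok
(2,5)P 0/2 unhappy
(3,1)Q 0/2 unhappy
(3,2)P 2/3 ok
(3,3)P 2/3 ok
(3,5)Q 0/2 unhappy
(4,1)P 1/2 ok
(4,3)Q 1/2 ok
(4,5)P 1/2 ok
(5,1)P 1/3 unhappy
(5,2)Q 2/3 ok
(5,3)Q 2/3 ok
(5,4)P 2/3 ok
(5,5)P 2/3 ok
(6,1)Q 1/2 ok
(6,2)Q 2/2 ok
(6,4)P 1/2 ok
(6,5)Q 0/2 unhappy

(1,3), (1,4), (1,5), (2,5), (3,1), (3,5), (5,1), (6,5)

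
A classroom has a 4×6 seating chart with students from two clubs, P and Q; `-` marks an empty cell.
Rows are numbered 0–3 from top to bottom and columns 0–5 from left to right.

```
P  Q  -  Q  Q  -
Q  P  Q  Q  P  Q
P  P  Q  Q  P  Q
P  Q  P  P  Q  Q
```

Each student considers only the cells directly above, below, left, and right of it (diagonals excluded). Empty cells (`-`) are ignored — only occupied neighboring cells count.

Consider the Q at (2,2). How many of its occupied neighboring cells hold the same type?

Occupied neighbors of (2,2): (1,2)=Q, (3,2)=P, (2,1)=P, (2,3)=Q.
Same type (Q): 2 of 4.

2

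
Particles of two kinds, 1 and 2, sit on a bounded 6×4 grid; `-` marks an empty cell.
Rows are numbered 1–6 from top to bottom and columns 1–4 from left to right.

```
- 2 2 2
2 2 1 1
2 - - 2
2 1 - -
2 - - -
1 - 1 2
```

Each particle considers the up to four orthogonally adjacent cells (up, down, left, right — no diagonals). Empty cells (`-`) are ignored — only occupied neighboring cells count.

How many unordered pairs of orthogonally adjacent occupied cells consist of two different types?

Scan each occupied cell's neighbors to the right and below so each pair is counted once.
Row 1: 2(1,2)–2(1,3)= 2(1,2)–2(2,2)= 2(1,3)–2(1,4)= 2(1,3)–1(2,3)≠ 2(1,4)–1(2,4)≠  → 2/5 unlike.
Row 2: 2(2,1)–2(2,2)= 2(2,1)–2(3,1)= 2(2,2)–1(2,3)≠ 1(2,3)–1(2,4)= 1(2,4)–2(3,4)≠  → 2/5 unlike.
Row 3: 2(3,1)–2(4,1)=  → 0/1 unlike.
Row 4: 2(4,1)–1(4,2)≠ 2(4,1)–2(5,1)=  → 1/2 unlike.
Row 5: 2(5,1)–1(6,1)≠  → 1/1 unlike.
Row 6: 1(6,3)–2(6,4)≠  → 1/1 unlike.
Total adjacent occupied pairs: 15; unlike-type pairs: 7.

7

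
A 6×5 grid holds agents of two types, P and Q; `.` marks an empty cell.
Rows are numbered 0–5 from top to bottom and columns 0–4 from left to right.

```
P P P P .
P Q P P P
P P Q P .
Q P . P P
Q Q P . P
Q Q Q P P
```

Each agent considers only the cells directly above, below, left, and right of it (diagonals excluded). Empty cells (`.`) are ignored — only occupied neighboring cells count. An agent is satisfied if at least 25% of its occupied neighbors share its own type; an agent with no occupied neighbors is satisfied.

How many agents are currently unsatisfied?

3

(0,0)P 2/2 satisfied
(0,1)P 2/3 satisfied
(0,2)P 3/3 satisfied
(0,3)P 2/2 satisfied
(1,0)P 2/3 satisfied
(1,1)Q 0/4 not
(1,2)P 2/4 satisfied
(1,3)P 4/4 satisfied
(1,4)P 1/1 satisfied
(2,0)P 2/3 satisfied
(2,1)P 2/4 satisfied
(2,2)Q 0/3 not
(2,3)P 2/3 satisfied
(3,0)Q 1/3 satisfied
(3,1)P 1/3 satisfied
(3,3)P 2/2 satisfied
(3,4)P 2/2 satisfied
(4,0)Q 3/3 satisfied
(4,1)Q 2/4 satisfied
(4,2)P 0/2 not
(4,4)P 2/2 satisfied
(5,0)Q 2/2 satisfied
(5,1)Q 3/3 satisfied
(5,2)Q 1/3 satisfied
(5,3)P 1/2 satisfied
(5,4)P 2/2 satisfied
Unsatisfied: (1,1), (2,2), (4,2) — 3 in total.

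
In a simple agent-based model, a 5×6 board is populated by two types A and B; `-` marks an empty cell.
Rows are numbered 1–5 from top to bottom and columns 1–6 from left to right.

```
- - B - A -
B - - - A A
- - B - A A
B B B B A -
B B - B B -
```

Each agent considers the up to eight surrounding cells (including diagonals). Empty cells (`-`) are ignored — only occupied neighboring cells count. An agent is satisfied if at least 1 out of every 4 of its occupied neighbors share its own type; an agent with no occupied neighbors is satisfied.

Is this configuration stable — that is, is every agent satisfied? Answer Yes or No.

(1,3)B 0/0 ✓
(1,5)A 2/2 ✓
(2,1)B 0/0 ✓
(2,5)A 4/4 ✓
(2,6)A 4/4 ✓
(3,3)B 3/3 ✓
(3,5)A 4/5 ✓
(3,6)A 4/4 ✓
(4,1)B 3/3 ✓
(4,2)B 5/5 ✓
(4,3)B 5/5 ✓
(4,4)B 4/6 ✓
(4,5)A 2/5 ✓
(5,1)B 3/3 ✓
(5,2)B 4/4 ✓
(5,4)B 3/4 ✓
(5,5)B 2/3 ✓
All meet the threshold, so the configuration is stable.

Yes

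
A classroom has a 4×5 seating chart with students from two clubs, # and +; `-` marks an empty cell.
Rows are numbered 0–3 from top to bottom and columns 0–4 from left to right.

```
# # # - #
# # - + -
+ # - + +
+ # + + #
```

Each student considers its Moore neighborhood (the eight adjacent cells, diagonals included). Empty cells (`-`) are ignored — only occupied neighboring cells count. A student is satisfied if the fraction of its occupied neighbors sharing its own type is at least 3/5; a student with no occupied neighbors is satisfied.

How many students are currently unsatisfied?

8

Row 0: (0,0)# 3/3 ok · (0,1)# 4/4 ok · (0,2)# 2/3 ok · (0,4)# 0/1 unhappy
Row 1: (1,0)# 4/5 ok · (1,1)# 5/6 ok · (1,3)+ 2/4 unhappy
Row 2: (2,0)+ 1/5 unhappy · (2,1)# 3/6 unhappy · (2,3)+ 4/5 ok · (2,4)+ 3/4 ok
Row 3: (3,0)+ 1/3 unhappy · (3,1)# 1/4 unhappy · (3,2)+ 2/4 unhappy · (3,3)+ 3/4 ok · (3,4)# 0/3 unhappy
Unsatisfied: (0,4), (1,3), (2,0), (2,1), (3,0), (3,1), (3,2), (3,4) — 8 in total.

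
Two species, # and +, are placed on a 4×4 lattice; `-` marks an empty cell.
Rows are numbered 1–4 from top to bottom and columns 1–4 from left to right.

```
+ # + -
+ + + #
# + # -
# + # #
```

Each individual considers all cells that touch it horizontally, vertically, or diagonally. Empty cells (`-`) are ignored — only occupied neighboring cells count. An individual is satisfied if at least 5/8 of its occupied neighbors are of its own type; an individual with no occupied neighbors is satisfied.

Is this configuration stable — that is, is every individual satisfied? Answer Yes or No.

No

(1,1)+ 2/3 ok
(1,2)# 0/5 unhappy
(1,3)+ 2/4 unhappy
(2,1)+ 3/5 unhappy
(2,2)+ 5/8 ok
(2,3)+ 3/6 unhappy
(2,4)# 1/3 unhappy
(3,1)# 1/5 unhappy
(3,2)+ 4/8 unhappy
(3,3)# 3/7 unhappy
(4,1)# 1/3 unhappy
(4,2)+ 1/5 unhappy
(4,3)# 2/4 unhappy
(4,4)# 2/2 ok
For instance (1,2) has only 0/5 same-type neighbors, below 5/8.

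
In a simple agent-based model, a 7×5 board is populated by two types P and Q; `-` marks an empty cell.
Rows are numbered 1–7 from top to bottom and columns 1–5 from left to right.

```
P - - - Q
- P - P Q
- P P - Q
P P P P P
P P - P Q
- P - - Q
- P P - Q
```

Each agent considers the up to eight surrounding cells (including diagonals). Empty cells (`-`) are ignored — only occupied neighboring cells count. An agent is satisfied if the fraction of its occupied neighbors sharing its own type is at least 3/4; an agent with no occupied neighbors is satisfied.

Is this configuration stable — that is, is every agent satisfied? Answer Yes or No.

No

Row 1: (1,1)P 1/1 satisfied · (1,5)Q 1/2 not
Row 2: (2,2)P 3/3 satisfied · (2,4)P 1/4 not · (2,5)Q 2/3 not
Row 3: (3,2)P 5/5 satisfied · (3,3)P 6/6 satisfied · (3,5)Q 1/4 not
Row 4: (4,1)P 4/4 satisfied · (4,2)P 6/6 satisfied · (4,3)P 6/6 satisfied · (4,4)P 4/6 not · (4,5)P 2/4 not
Row 5: (5,1)P 4/4 satisfied · (5,2)P 5/5 satisfied · (5,4)P 3/5 not · (5,5)Q 1/4 not
Row 6: (6,2)P 4/4 satisfied · (6,5)Q 2/3 not
Row 7: (7,2)P 2/2 satisfied · (7,3)P 2/2 satisfied · (7,5)Q 1/1 satisfied
For instance (1,5) has only 1/2 same-type neighbors, below 3/4.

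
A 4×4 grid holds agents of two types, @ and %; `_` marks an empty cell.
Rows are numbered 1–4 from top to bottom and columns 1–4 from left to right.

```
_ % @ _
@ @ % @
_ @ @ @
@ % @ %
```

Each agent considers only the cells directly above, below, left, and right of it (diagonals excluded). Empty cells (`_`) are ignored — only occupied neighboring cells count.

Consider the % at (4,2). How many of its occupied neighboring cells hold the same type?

0

Occupied neighbors of (4,2): (3,2)=@, (4,1)=@, (4,3)=@.
Same type (%): 0 of 3.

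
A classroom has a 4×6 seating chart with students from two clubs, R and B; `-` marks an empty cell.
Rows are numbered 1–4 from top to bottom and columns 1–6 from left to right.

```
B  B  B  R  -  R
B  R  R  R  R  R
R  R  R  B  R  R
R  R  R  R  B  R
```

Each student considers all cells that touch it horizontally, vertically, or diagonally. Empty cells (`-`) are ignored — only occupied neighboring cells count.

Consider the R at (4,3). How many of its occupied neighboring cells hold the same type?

Occupied neighbors of (4,3): (3,2)=R, (3,3)=R, (3,4)=B, (4,2)=R, (4,4)=R.
Same type (R): 4 of 5.

4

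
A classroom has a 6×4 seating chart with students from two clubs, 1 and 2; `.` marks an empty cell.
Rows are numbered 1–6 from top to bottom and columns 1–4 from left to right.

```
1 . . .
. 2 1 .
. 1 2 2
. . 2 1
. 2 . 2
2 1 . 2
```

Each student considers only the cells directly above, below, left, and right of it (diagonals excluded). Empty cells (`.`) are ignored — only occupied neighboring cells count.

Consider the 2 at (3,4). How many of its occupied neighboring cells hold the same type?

1

Occupied neighbors of (3,4): (4,4)=1, (3,3)=2.
Same type (2): 1 of 2.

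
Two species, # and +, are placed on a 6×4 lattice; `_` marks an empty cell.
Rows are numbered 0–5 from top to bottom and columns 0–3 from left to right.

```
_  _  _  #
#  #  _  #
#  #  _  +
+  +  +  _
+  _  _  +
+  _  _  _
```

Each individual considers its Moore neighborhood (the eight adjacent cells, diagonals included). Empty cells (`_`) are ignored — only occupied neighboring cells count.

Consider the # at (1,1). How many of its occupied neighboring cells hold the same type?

Occupied neighbors of (1,1): (1,0)=#, (2,0)=#, (2,1)=#.
Same type (#): 3 of 3.

3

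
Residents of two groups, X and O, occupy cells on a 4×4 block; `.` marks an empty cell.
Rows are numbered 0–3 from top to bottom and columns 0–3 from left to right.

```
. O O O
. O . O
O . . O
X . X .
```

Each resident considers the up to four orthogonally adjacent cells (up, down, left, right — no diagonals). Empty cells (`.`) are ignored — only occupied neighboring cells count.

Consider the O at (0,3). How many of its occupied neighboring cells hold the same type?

2

Occupied neighbors of (0,3): (1,3)=O, (0,2)=O.
Same type (O): 2 of 2.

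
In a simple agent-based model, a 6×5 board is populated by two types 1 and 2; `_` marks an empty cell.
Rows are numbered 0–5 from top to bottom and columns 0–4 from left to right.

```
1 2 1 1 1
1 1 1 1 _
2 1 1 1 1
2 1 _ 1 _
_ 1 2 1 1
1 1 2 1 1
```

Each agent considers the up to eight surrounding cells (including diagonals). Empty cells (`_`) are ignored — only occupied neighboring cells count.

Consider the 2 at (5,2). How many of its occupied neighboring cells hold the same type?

1

Occupied neighbors of (5,2): (4,1)=1, (4,2)=2, (4,3)=1, (5,1)=1, (5,3)=1.
Same type (2): 1 of 5.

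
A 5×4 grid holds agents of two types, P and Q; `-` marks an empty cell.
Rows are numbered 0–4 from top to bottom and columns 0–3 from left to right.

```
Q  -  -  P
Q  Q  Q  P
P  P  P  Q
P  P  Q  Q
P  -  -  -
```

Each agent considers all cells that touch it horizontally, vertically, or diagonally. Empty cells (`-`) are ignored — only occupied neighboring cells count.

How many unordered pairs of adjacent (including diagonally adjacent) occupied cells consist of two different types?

Scan each occupied cell's neighbors to the right and below (and the two forward diagonals) so each pair is counted once.
From row 0: 1 unlike of 4 pairs (running 1/4).
From row 1: 9 unlike of 13 pairs (running 10/17).
From row 2: 4 unlike of 13 pairs (running 14/30).
From row 3: 1 unlike of 5 pairs (running 15/35).
Total adjacent occupied pairs: 35; unlike-type pairs: 15.

15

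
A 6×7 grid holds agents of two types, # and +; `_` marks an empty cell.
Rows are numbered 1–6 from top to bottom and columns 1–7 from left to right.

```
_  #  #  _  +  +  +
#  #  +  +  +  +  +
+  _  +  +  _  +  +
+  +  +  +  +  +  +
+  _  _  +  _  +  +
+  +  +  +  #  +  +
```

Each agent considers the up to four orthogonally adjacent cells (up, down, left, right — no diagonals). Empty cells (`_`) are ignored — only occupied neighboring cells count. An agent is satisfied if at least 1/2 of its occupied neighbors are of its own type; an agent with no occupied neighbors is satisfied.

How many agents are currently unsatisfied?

1

(1,2)# 2/2 satisfied
(1,3)# 1/2 satisfied
(1,5)+ 2/2 satisfied
(1,6)+ 3/3 satisfied
(1,7)+ 2/2 satisfied
(2,1)# 1/2 satisfied
(2,2)# 2/3 satisfied
(2,3)+ 2/4 satisfied
(2,4)+ 3/3 satisfied
(2,5)+ 3/3 satisfied
(2,6)+ 4/4 satisfied
(2,7)+ 3/3 satisfied
(3,1)+ 1/2 satisfied
(3,3)+ 3/3 satisfied
(3,4)+ 3/3 satisfied
(3,6)+ 3/3 satisfied
(3,7)+ 3/3 satisfied
(4,1)+ 3/3 satisfied
(4,2)+ 2/2 satisfied
(4,3)+ 3/3 satisfied
(4,4)+ 4/4 satisfied
(4,5)+ 2/2 satisfied
(4,6)+ 4/4 satisfied
(4,7)+ 3/3 satisfied
(5,1)+ 2/2 satisfied
(5,4)+ 2/2 satisfied
(5,6)+ 3/3 satisfied
(5,7)+ 3/3 satisfied
(6,1)+ 2/2 satisfied
(6,2)+ 2/2 satisfied
(6,3)+ 2/2 satisfied
(6,4)+ 2/3 satisfied
(6,5)# 0/2 not
(6,6)+ 2/3 satisfied
(6,7)+ 2/2 satisfied
Unsatisfied: (6,5) — 1 in total.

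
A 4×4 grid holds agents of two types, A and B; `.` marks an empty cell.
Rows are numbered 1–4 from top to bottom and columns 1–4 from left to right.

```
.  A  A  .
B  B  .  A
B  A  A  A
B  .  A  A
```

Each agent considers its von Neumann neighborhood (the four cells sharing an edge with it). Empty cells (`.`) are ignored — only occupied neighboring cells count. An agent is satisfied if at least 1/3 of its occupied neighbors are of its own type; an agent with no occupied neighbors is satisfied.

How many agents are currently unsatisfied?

0

Row 1: (1,2)A 1/2 ok · (1,3)A 1/1 ok
Row 2: (2,1)B 2/2 ok · (2,2)B 1/3 ok · (2,4)A 1/1 ok
Row 3: (3,1)B 2/3 ok · (3,2)A 1/3 ok · (3,3)A 3/3 ok · (3,4)A 3/3 ok
Row 4: (4,1)B 1/1 ok · (4,3)A 2/2 ok · (4,4)A 2/2 ok
Every one meets the threshold.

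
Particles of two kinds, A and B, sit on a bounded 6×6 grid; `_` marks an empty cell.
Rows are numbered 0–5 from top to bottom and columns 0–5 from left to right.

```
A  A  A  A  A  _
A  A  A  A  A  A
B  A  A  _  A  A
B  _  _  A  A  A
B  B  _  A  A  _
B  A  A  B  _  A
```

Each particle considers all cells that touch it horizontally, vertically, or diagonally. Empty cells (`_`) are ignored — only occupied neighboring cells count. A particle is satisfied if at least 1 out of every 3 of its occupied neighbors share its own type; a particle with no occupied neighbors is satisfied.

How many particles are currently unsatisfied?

Row 0: (0,0)A 3/3 satisfied · (0,1)A 5/5 satisfied · (0,2)A 5/5 satisfied · (0,3)A 5/5 satisfied · (0,4)A 4/4 satisfied
Row 1: (1,0)A 4/5 satisfied · (1,1)A 7/8 satisfied · (1,2)A 7/7 satisfied · (1,3)A 7/7 satisfied · (1,4)A 6/6 satisfied · (1,5)A 4/4 satisfied
Row 2: (2,0)B 1/4 not · (2,1)A 4/6 satisfied · (2,2)A 5/5 satisfied · (2,4)A 7/7 satisfied · (2,5)A 5/5 satisfied
Row 3: (3,0)B 3/4 satisfied · (3,3)A 5/5 satisfied · (3,4)A 6/6 satisfied · (3,5)A 4/4 satisfied
Row 4: (4,0)B 3/4 satisfied · (4,1)B 3/5 satisfied · (4,3)A 4/5 satisfied · (4,4)A 5/6 satisfied
Row 5: (5,0)B 2/3 satisfied · (5,1)A 1/4 not · (5,2)A 2/4 satisfied · (5,3)B 0/3 not · (5,5)A 1/1 satisfied
Unsatisfied: (2,0), (5,1), (5,3) — 3 in total.

3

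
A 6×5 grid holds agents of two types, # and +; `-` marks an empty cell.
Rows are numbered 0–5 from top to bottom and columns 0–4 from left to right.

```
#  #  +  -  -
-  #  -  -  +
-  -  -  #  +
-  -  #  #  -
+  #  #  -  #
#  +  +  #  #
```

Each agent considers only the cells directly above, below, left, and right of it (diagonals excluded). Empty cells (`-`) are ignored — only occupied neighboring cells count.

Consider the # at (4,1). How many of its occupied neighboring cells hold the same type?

1

Occupied neighbors of (4,1): (5,1)=+, (4,0)=+, (4,2)=#.
Same type (#): 1 of 3.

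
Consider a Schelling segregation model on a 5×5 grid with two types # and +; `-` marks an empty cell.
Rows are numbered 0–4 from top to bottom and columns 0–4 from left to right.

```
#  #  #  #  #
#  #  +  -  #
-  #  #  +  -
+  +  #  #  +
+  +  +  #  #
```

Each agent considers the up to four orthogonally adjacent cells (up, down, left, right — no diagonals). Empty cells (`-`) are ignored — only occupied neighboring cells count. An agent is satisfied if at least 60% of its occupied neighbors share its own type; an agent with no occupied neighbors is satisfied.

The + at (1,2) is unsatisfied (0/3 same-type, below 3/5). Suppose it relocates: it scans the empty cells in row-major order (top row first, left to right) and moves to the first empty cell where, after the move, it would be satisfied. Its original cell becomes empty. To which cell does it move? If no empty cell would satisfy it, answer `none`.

(2,4)

Vacating (1,2). Empty cells in order:
  (1,3): 1/3 same-type → still unsatisfied.
  (2,0): 1/3 same-type → still unsatisfied.
  (2,4): 2/3 same-type → satisfied — stop here.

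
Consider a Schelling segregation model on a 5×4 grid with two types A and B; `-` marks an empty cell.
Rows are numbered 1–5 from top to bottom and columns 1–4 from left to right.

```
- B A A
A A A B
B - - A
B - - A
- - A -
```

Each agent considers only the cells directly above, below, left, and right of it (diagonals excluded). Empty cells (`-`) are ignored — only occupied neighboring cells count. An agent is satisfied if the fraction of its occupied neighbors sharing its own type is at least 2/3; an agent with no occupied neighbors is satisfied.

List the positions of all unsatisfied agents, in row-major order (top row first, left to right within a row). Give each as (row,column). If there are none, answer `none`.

(1,2)B 0/2 unhappy
(1,3)A 2/3 ok
(1,4)A 1/2 unhappy
(2,1)A 1/2 unhappy
(2,2)A 2/3 ok
(2,3)A 2/3 ok
(2,4)B 0/3 unhappy
(3,1)B 1/2 unhappy
(3,4)A 1/2 unhappy
(4,1)B 1/1 ok
(4,4)A 1/1 ok
(5,3)A 0/0 ok

(1,2), (1,4), (2,1), (2,4), (3,1), (3,4)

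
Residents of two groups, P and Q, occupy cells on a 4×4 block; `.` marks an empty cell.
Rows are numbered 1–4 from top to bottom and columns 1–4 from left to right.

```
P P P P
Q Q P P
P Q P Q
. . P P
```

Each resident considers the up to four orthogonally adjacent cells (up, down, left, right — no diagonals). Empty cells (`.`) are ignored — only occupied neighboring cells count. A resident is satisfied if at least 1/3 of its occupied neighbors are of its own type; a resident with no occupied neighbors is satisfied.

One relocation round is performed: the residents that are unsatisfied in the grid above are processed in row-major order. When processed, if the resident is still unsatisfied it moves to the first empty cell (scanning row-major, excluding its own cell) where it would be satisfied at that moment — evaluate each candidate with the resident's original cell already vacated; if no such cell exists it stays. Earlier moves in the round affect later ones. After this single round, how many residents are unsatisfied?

Initially unsatisfied (in order): (3,1), (3,4).
  (3,1) → (4,1).
  (3,4) → (3,1).
Resulting grid:
P P P P
Q Q P P
Q Q P .
P . P P
Unsatisfied now: (4,1).

1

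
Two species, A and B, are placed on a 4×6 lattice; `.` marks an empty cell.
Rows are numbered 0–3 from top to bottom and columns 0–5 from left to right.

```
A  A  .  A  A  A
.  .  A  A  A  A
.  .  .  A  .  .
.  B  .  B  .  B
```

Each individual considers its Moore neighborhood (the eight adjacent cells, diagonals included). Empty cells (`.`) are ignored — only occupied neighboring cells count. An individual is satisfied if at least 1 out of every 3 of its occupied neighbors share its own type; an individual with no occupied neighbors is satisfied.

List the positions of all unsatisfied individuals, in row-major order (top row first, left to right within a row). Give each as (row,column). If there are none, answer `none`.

(3,3)

(0,0)A 1/1 ok
(0,1)A 2/2 ok
(0,3)A 4/4 ok
(0,4)A 5/5 ok
(0,5)A 3/3 ok
(1,2)A 4/4 ok
(1,3)A 5/5 ok
(1,4)A 6/6 ok
(1,5)A 3/3 ok
(2,3)A 3/4 ok
(3,1)B 0/0 ok
(3,3)B 0/1 unhappy
(3,5)B 0/0 ok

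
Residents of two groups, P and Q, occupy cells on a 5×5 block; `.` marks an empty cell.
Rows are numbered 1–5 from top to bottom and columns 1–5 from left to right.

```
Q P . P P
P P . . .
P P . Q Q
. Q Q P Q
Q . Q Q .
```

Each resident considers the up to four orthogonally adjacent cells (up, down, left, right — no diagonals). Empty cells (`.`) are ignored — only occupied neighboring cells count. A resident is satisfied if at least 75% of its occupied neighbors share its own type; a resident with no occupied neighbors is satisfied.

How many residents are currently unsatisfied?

10

(1,1)Q 0/2 unhappy
(1,2)P 1/2 unhappy
(1,4)P 1/1 ok
(1,5)P 1/1 ok
(2,1)P 2/3 unhappy
(2,2)P 3/3 ok
(3,1)P 2/2 ok
(3,2)P 2/3 unhappy
(3,4)Q 1/2 unhappy
(3,5)Q 2/2 ok
(4,2)Q 1/2 unhappy
(4,3)Q 2/3 unhappy
(4,4)P 0/4 unhappy
(4,5)Q 1/2 unhappy
(5,1)Q 0/0 ok
(5,3)Q 2/2 ok
(5,4)Q 1/2 unhappy
Unsatisfied: (1,1), (1,2), (2,1), (3,2), (3,4), (4,2), (4,3), (4,4), (4,5), (5,4) — 10 in total.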